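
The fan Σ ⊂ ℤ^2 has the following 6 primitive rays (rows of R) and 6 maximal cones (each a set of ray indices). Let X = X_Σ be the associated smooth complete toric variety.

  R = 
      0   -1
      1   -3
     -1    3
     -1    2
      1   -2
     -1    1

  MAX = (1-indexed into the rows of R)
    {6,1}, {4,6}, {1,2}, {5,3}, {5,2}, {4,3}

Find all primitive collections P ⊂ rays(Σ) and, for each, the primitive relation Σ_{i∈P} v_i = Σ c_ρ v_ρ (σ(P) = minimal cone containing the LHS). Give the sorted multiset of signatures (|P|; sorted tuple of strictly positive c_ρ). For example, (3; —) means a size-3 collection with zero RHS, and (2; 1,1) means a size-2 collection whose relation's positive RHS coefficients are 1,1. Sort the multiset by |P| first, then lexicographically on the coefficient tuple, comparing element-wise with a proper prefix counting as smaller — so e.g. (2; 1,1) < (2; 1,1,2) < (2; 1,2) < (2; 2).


9 minimal non-faces of Δ(Σ) (on 6 rays):

  {2,3}:  v_{2} + v_{3} = 0  so sig = (2; —)
  {4,5}:  v_{4} + v_{5} = 0  so sig = (2; —)
  {1,3}:  v_{1} + v_{3} = v_{4}  so sig = (2; 1)
  {1,4}:  v_{1} + v_{4} = v_{6}  so sig = (2; 1)
  {1,5}:  v_{1} + v_{5} = v_{2}  so sig = (2; 1)
  {2,4}:  v_{2} + v_{4} = v_{1}  so sig = (2; 1)
  {5,6}:  v_{5} + v_{6} = v_{1}  so sig = (2; 1)
  {2,6}:  v_{2} + v_{6} = 2·v_{1}  so sig = (2; 2)
  {3,6}:  v_{3} + v_{6} = 2·v_{4}  so sig = (2; 2)

Sorted signature multiset PRS(X):
{ (2; —) ×2,  (2; 1) ×5,  (2; 2) ×2 }


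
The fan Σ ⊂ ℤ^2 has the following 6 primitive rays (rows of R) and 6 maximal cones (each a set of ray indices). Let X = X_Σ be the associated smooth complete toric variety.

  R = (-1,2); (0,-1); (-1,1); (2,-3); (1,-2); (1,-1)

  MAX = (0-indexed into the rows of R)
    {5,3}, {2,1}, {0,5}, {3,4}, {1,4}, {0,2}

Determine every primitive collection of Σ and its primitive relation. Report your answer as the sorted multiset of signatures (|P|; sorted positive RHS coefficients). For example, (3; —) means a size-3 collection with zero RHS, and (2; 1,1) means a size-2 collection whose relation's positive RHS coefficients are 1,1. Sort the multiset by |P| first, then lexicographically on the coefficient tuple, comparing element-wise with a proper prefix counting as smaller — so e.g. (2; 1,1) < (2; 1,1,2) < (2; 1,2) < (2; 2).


9 minimal non-faces of Δ(Σ) (on 6 rays):

  {0,4}:  v_{0} + v_{4} = 0  ⇒ sig = (2; —)
  {2,5}:  v_{2} + v_{5} = 0  ⇒ sig = (2; —)
  {0,1}:  v_{0} + v_{1} = v_{2}  ⇒ sig = (2; 1)
  {0,3}:  v_{0} + v_{3} = v_{5}  ⇒ sig = (2; 1)
  {1,5}:  v_{1} + v_{5} = v_{4}  ⇒ sig = (2; 1)
  {2,3}:  v_{2} + v_{3} = v_{4}  ⇒ sig = (2; 1)
  {2,4}:  v_{2} + v_{4} = v_{1}  ⇒ sig = (2; 1)
  {4,5}:  v_{4} + v_{5} = v_{3}  ⇒ sig = (2; 1)
  {1,3}:  v_{1} + v_{3} = 2·v_{4}  ⇒ sig = (2; 2)

Hence PRS(X_Σ) =
{ (2; —) ×2,  (2; 1) ×6,  (2; 2) }


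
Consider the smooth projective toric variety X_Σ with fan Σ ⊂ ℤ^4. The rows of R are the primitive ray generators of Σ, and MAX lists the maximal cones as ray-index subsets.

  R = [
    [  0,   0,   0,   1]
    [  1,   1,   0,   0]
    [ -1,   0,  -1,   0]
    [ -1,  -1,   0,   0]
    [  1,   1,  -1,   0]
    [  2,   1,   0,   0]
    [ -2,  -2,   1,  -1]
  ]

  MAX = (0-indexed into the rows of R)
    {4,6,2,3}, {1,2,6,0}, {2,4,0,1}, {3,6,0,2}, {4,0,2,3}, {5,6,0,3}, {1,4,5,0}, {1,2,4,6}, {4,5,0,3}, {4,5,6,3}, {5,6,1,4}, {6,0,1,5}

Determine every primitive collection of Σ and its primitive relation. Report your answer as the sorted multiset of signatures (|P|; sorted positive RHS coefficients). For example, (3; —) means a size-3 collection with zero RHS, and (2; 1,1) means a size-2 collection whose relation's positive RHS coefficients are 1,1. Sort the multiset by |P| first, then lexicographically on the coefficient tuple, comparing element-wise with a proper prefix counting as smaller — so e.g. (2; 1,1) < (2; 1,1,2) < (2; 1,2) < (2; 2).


3 minimal non-faces of Δ(Σ) (on 7 rays):

  P = {1,3}:  v_{1} + v_{3} = 0  ⟹  sig = (2; —)
  P = {2,5}:  v_{2} + v_{5} = v_{4}  ⟹  sig = (2; 1)
  P = {0,4,6}:  v_{0} + v_{4} + v_{6} = v_{3}  ⟹  sig = (3; 1)

so the primitive-relation signature multiset is
[(2; —), (2; 1), (3; 1)]


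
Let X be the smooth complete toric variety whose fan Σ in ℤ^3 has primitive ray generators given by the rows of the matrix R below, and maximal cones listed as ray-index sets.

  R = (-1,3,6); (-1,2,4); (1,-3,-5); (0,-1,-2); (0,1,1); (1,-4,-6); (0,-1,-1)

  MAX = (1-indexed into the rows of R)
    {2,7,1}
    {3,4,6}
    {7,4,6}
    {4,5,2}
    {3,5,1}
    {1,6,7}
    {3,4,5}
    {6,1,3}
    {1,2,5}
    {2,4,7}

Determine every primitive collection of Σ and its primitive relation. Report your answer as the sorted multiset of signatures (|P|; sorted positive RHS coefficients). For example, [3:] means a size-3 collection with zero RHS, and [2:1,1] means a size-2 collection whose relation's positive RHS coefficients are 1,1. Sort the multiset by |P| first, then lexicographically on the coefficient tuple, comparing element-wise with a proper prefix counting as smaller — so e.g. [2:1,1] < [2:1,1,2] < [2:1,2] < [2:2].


Primitive collections (6):

  P={5,7}:  v_{5} + v_{7} = 0  ⇒ sig = [2:]
  P={1,4}:  v_{1} + v_{4} = v_{2}  ⇒ sig = [2:1]
  P={2,3}:  v_{2} + v_{3} = v_{7}  ⇒ sig = [2:1]
  P={3,7}:  v_{3} + v_{7} = v_{6}  ⇒ sig = [2:1]
  P={5,6}:  v_{5} + v_{6} = v_{3}  ⇒ sig = [2:1]
  P={2,6}:  v_{2} + v_{6} = 2·v_{7}  ⇒ sig = [2:2]

so the primitive-relation signature multiset is
    |P|=2: 6 collections, coeffs (), (1), (1), (1), (1), (2)


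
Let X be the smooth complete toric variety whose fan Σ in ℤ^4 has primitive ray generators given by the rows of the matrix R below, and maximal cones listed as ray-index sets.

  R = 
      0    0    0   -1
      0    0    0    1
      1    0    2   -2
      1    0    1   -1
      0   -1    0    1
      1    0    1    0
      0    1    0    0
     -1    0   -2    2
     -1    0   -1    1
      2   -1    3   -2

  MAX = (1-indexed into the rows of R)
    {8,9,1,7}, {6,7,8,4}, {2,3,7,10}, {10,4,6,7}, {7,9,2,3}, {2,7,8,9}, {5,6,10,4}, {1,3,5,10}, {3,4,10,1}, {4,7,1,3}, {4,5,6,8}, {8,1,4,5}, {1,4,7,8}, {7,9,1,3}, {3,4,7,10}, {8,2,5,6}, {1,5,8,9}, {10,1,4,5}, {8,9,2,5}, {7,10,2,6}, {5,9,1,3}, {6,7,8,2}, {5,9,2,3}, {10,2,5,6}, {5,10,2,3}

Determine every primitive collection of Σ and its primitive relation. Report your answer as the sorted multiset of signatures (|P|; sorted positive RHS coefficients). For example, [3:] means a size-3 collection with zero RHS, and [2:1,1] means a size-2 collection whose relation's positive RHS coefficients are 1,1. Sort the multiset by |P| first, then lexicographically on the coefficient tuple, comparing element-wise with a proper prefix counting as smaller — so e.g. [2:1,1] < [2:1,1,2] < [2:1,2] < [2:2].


Σ has 12 primitive collections:

  • {1,2}:  v_{1} + v_{2} = 0  →  sig = [2:]
  • {3,8}:  v_{3} + v_{8} = 0  →  sig = [2:]
  • {4,9}:  v_{4} + v_{9} = 0  →  sig = [2:]
  • {1,6}:  v_{1} + v_{6} = v_{4}  →  sig = [2:1]
  • {2,4}:  v_{2} + v_{4} = v_{6}  →  sig = [2:1]
  • {5,7}:  v_{5} + v_{7} = v_{2}  →  sig = [2:1]
  • {6,9}:  v_{6} + v_{9} = v_{2}  →  sig = [2:1]
  • {3,6}:  v_{3} + v_{6} = v_{7} + v_{10}  →  sig = [2:1,1]
  • {8,10}:  v_{8} + v_{10} = v_{4} + v_{5}  →  sig = [2:1,1]
  • {9,10}:  v_{9} + v_{10} = v_{3} + v_{5}  →  sig = [2:1,1]
  • {3,4,5}:  v_{3} + v_{4} + v_{5} = v_{10}  →  sig = [3:1]
  • {1,7,10}:  v_{1} + v_{7} + v_{10} = v_{3} + v_{4}  →  sig = [3:1,1]

Sorted signature multiset PRS(X):
{ [2:] ×3,  [2:1] ×4,  [2:1,1] ×3,  [3:1],  [3:1,1] }


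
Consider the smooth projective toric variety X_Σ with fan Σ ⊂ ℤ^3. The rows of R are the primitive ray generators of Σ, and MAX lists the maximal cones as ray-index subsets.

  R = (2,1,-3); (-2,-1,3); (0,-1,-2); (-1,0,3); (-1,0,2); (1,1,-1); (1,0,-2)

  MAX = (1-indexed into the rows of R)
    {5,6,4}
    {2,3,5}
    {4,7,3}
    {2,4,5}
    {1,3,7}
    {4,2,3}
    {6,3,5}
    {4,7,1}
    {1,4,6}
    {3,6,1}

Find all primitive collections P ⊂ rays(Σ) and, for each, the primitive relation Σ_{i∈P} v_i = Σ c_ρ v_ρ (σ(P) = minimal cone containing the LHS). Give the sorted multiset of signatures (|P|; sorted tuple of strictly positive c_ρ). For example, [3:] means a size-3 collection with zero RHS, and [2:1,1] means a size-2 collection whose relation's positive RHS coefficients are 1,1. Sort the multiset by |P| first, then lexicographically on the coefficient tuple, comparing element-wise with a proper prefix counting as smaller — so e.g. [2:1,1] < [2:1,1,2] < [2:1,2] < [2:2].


9 collections generate NE(X_Σ); each relation:

  P = {1,2}:  v_{1} + v_{2} = 0 — sig = [2:]
  P = {5,7}:  v_{5} + v_{7} = 0 — sig = [2:]
  P = {1,5}:  v_{1} + v_{5} = v_{6} — sig = [2:1]
  P = {2,6}:  v_{2} + v_{6} = v_{5} — sig = [2:1]
  P = {6,7}:  v_{6} + v_{7} = v_{1} — sig = [2:1]
  P = {2,7}:  v_{2} + v_{7} = v_{3} + v_{4} — sig = [2:1,1]
  P = {3,4,6}:  v_{3} + v_{4} + v_{6} = 0 — sig = [3:]
  P = {1,3,4}:  v_{1} + v_{3} + v_{4} = v_{7} — sig = [3:1]
  P = {3,4,5}:  v_{3} + v_{4} + v_{5} = v_{2} — sig = [3:1]

so the primitive-relation signature multiset is
    [2:]
    [2:]
    [2:1]
    [2:1]
    [2:1]
    [2:1,1]
    [3:]
    [3:1]
    [3:1]


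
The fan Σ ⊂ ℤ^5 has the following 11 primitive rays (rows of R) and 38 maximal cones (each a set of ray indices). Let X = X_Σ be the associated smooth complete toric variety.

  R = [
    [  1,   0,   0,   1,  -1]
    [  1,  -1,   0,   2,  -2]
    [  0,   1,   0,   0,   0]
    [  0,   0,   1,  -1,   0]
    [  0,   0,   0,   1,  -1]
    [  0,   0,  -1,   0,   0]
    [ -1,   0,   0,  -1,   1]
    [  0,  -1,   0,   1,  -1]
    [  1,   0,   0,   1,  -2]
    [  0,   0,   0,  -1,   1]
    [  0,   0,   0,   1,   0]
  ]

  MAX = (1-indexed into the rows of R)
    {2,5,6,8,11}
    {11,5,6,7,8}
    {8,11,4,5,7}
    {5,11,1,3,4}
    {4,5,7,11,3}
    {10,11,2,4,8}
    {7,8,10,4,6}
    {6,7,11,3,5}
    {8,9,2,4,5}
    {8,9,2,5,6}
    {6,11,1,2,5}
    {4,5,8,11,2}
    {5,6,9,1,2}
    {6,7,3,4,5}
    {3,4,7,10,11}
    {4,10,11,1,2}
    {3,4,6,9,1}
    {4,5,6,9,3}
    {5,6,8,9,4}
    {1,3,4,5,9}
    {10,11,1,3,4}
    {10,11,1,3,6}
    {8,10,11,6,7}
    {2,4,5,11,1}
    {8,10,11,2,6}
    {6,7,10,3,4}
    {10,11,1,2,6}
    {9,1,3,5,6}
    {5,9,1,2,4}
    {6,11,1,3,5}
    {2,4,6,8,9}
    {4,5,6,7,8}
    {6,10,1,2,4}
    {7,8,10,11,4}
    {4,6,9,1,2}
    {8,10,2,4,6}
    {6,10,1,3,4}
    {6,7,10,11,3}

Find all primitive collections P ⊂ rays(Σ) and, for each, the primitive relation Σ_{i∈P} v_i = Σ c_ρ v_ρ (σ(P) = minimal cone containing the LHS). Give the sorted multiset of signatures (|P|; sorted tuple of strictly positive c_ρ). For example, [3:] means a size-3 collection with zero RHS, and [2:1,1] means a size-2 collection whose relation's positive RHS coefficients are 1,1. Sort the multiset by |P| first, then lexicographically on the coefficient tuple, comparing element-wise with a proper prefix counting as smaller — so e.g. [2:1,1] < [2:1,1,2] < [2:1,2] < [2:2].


12 collections generate NE(X_Σ); each relation:

  • {1,7}:  v_{1} + v_{7} = 0  ⟹  sig = [2:]
  • {5,10}:  v_{5} + v_{10} = 0  ⟹  sig = [2:]
  • {1,8}:  v_{1} + v_{8} = v_{2}  ⟹  sig = [2:1]
  • {2,7}:  v_{2} + v_{7} = v_{8}  ⟹  sig = [2:1]
  • {3,8}:  v_{3} + v_{8} = v_{5}  ⟹  sig = [2:1]
  • {2,3}:  v_{2} + v_{3} = v_{1} + v_{5}  ⟹  sig = [2:1,1]
  • {9,11}:  v_{9} + v_{11} = v_{1} + v_{5}  ⟹  sig = [2:1,1]
  • {7,9}:  v_{7} + v_{9} = v_{4} + v_{5} + v_{6}  ⟹  sig = [2:1,1,1]
  • {9,10}:  v_{9} + v_{10} = v_{1} + v_{4} + v_{6}  ⟹  sig = [2:1,1,1]
  • {4,6,11}:  v_{4} + v_{6} + v_{11} = 0  ⟹  sig = [3:]
  • {1,4,5,6}:  v_{1} + v_{4} + v_{5} + v_{6} = v_{9}  ⟹  sig = [4:1]
  • {2,4,5,6}:  v_{2} + v_{4} + v_{5} + v_{6} = v_{8} + v_{9}  ⟹  sig = [4:1,1]

Sorted signature multiset PRS(X):
    [2:]
    [2:]
    [2:1]
    [2:1]
    [2:1]
    [2:1,1]
    [2:1,1]
    [2:1,1,1]
    [2:1,1,1]
    [3:]
    [4:1]
    [4:1,1]


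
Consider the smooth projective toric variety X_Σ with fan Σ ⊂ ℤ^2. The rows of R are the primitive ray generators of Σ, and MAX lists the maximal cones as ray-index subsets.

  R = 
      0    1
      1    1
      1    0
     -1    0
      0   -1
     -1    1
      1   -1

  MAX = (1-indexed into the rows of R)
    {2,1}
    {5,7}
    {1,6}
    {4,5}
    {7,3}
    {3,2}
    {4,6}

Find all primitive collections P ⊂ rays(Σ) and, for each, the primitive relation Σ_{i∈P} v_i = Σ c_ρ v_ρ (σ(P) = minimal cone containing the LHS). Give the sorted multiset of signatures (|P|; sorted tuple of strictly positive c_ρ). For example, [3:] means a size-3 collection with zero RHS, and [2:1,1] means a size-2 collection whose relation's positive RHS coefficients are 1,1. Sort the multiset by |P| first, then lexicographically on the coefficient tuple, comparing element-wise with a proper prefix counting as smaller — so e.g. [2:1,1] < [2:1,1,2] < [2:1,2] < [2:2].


|primitive collections| = 14. Relations:

  P = {1,5}:  v_{1} + v_{5} = 0 — sig = [2:]
  P = {3,4}:  v_{3} + v_{4} = 0 — sig = [2:]
  P = {6,7}:  v_{6} + v_{7} = 0 — sig = [2:]
  P = {1,3}:  v_{1} + v_{3} = v_{2} — sig = [2:1]
  P = {1,4}:  v_{1} + v_{4} = v_{6} — sig = [2:1]
  P = {1,7}:  v_{1} + v_{7} = v_{3} — sig = [2:1]
  P = {2,4}:  v_{2} + v_{4} = v_{1} — sig = [2:1]
  P = {2,5}:  v_{2} + v_{5} = v_{3} — sig = [2:1]
  P = {3,5}:  v_{3} + v_{5} = v_{7} — sig = [2:1]
  P = {3,6}:  v_{3} + v_{6} = v_{1} — sig = [2:1]
  P = {4,7}:  v_{4} + v_{7} = v_{5} — sig = [2:1]
  P = {5,6}:  v_{5} + v_{6} = v_{4} — sig = [2:1]
  P = {2,6}:  v_{2} + v_{6} = 2·v_{1} — sig = [2:2]
  P = {2,7}:  v_{2} + v_{7} = 2·v_{3} — sig = [2:2]

so the primitive-relation signature multiset is
{ [2:] ×3,  [2:1] ×9,  [2:2] ×2 }


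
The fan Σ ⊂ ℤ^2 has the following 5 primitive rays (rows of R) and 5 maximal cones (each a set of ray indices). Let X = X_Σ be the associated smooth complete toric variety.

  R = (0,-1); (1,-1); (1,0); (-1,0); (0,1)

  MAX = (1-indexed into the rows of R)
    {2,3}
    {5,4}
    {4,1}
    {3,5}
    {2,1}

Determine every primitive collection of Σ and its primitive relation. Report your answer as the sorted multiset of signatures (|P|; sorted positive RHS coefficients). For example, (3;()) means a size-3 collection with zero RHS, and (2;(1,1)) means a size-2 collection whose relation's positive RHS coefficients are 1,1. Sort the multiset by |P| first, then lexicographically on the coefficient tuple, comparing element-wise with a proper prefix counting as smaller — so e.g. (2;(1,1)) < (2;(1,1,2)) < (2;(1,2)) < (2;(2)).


Primitive collections (5):

  P = {1,5}:  v_{1} + v_{5} = 0  →  sig = (2;())
  P = {3,4}:  v_{3} + v_{4} = 0  →  sig = (2;())
  P = {1,3}:  v_{1} + v_{3} = v_{2}  →  sig = (2;(1))
  P = {2,4}:  v_{2} + v_{4} = v_{1}  →  sig = (2;(1))
  P = {2,5}:  v_{2} + v_{5} = v_{3}  →  sig = (2;(1))

so the primitive-relation signature multiset is
    |P|=2: 5 collections, coeffs (), (), (1), (1), (1)


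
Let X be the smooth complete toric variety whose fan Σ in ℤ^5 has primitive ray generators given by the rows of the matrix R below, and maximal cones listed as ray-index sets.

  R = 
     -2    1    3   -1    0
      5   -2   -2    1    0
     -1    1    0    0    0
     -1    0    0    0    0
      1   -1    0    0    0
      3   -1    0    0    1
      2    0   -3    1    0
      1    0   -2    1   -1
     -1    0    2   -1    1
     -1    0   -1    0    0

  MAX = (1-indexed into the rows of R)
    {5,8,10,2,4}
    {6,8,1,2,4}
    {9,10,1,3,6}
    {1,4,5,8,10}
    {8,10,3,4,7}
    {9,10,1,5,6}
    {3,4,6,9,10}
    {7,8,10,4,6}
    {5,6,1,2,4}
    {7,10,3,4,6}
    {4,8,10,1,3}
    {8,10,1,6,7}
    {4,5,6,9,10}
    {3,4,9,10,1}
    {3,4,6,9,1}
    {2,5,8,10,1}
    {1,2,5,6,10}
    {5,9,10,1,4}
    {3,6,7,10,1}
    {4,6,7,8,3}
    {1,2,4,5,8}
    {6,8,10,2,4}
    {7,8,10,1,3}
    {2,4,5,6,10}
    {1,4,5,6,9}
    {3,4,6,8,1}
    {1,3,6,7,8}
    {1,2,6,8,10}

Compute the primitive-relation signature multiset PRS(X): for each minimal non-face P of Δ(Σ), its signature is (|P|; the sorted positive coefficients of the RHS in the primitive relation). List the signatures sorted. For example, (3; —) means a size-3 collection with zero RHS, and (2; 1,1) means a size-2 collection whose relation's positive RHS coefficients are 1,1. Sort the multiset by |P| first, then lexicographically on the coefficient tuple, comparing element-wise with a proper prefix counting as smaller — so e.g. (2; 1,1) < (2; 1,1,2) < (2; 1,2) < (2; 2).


12 minimal non-faces of Δ(Σ) (on 10 rays):

  {3,5}:  v_{3} + v_{5} = 0 — sig = (2; —)
  {8,9}:  v_{8} + v_{9} = 0 — sig = (2; —)
  {2,3}:  v_{2} + v_{3} = v_{6} + v_{8} — sig = (2; 1,1)
  {2,9}:  v_{2} + v_{9} = v_{5} + v_{6} — sig = (2; 1,1)
  {5,7}:  v_{5} + v_{7} = v_{6} + v_{8} + v_{10} — sig = (2; 1,1,1)
  {7,9}:  v_{7} + v_{9} = v_{3} + v_{6} + v_{10} — sig = (2; 1,1,1)
  {2,7}:  v_{2} + v_{7} = 2·v_{6} + 2·v_{8} + v_{10} — sig = (2; 1,2,2)
  {1,4,7}:  v_{1} + v_{4} + v_{7} = v_{3} — sig = (3; 1)
  {5,6,8}:  v_{5} + v_{6} + v_{8} = v_{2} — sig = (3; 1)
  {1,2,4,10}:  v_{1} + v_{2} + v_{4} + v_{10} = v_{5} — sig = (4; 1)
  {1,4,6,10}:  v_{1} + v_{4} + v_{6} + v_{10} = v_{9} — sig = (4; 1)
  {3,6,8,10}:  v_{3} + v_{6} + v_{8} + v_{10} = v_{7} — sig = (4; 1)

Signatures (|P|; sorted positive RHS coefficients), sorted:
{ (2; —) ×2,  (2; 1,1) ×2,  (2; 1,1,1) ×2,  (2; 1,2,2),  (3; 1) ×2,  (4; 1) ×3 }


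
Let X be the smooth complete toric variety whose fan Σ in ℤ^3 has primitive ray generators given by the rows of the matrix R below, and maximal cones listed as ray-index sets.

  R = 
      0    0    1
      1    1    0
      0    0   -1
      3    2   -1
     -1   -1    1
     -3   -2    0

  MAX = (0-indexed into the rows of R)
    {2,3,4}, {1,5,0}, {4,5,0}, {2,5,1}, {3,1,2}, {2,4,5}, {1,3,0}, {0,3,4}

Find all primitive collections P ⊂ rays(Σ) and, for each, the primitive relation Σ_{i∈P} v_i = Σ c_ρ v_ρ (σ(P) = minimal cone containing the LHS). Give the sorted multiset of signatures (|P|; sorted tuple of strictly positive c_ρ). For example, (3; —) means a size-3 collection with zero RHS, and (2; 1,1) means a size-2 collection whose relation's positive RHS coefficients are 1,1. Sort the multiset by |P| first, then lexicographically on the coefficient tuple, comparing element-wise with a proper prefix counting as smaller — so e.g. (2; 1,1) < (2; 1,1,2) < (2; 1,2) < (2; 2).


Primitive collections (3):

  {0,2}:  v_{0} + v_{2} = 0 — sig = (2; —)
  {1,4}:  v_{1} + v_{4} = v_{0} — sig = (2; 1)
  {3,5}:  v_{3} + v_{5} = v_{2} — sig = (2; 1)

Signatures (|P|; sorted positive RHS coefficients), sorted:
[(2; —), (2; 1), (2; 1)]


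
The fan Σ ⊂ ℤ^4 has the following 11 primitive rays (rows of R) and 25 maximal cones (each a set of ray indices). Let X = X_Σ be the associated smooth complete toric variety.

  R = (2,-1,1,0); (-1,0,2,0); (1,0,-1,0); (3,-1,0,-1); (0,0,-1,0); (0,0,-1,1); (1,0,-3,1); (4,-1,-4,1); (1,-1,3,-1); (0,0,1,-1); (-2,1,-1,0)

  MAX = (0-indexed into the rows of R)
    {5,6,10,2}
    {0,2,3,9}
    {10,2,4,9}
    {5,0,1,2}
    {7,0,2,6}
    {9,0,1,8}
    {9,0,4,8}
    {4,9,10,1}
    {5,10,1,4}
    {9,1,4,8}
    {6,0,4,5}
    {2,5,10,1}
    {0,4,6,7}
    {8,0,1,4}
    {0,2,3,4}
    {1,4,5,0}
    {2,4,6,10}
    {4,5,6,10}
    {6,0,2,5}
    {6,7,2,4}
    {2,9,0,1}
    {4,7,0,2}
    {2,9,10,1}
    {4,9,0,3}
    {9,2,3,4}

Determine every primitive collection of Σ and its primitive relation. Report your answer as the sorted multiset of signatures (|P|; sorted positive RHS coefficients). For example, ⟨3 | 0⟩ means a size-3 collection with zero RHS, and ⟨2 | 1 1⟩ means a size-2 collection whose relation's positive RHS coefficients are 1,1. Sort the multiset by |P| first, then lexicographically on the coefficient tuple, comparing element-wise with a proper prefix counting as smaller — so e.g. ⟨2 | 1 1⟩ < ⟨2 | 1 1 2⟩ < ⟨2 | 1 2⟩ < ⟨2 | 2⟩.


The 24 primitive collections of Σ (r=11, n=4):

  {0,10}:  v_{0} + v_{10} = 0  ⇒ sig = ⟨2 | 0⟩
  {5,9}:  v_{5} + v_{9} = 0  ⇒ sig = ⟨2 | 0⟩
  {1,6}:  v_{1} + v_{6} = v_{5}  ⇒ sig = ⟨2 | 1⟩
  {1,3}:  v_{1} + v_{3} = v_{0} + v_{9}  ⇒ sig = ⟨2 | 1 1⟩
  {1,7}:  v_{1} + v_{7} = v_{0} + v_{6}  ⇒ sig = ⟨2 | 1 1⟩
  {2,8}:  v_{2} + v_{8} = v_{0} + v_{9}  ⇒ sig = ⟨2 | 1 1⟩
  {6,8}:  v_{6} + v_{8} = v_{0} + v_{4}  ⇒ sig = ⟨2 | 1 1⟩
  {6,9}:  v_{6} + v_{9} = v_{2} + v_{4}  ⇒ sig = ⟨2 | 1 1⟩
  {3,5}:  v_{3} + v_{5} = v_{0} + v_{2} + v_{4}  ⇒ sig = ⟨2 | 1 1 1⟩
  {3,10}:  v_{3} + v_{10} = v_{2} + v_{4} + v_{9}  ⇒ sig = ⟨2 | 1 1 1⟩
  {5,8}:  v_{5} + v_{8} = v_{0} + v_{1} + v_{4}  ⇒ sig = ⟨2 | 1 1 1⟩
  {7,10}:  v_{7} + v_{10} = v_{2} + v_{4} + v_{6}  ⇒ sig = ⟨2 | 1 1 1⟩
  {8,10}:  v_{8} + v_{10} = v_{1} + v_{4} + v_{9}  ⇒ sig = ⟨2 | 1 1 1⟩
  {5,7}:  v_{5} + v_{7} = v_{0} + 2·v_{6}  ⇒ sig = ⟨2 | 1 2⟩
  {3,6}:  v_{3} + v_{6} = v_{0} + 2·v_{2} + 2·v_{4}  ⇒ sig = ⟨2 | 1 2 2⟩
  {3,8}:  v_{3} + v_{8} = 2·v_{0} + v_{4} + 2·v_{9}  ⇒ sig = ⟨2 | 1 2 2⟩
  {7,8}:  v_{7} + v_{8} = 2·v_{0} + v_{2} + 2·v_{4}  ⇒ sig = ⟨2 | 1 2 2⟩
  {7,9}:  v_{7} + v_{9} = v_{0} + 2·v_{2} + 2·v_{4}  ⇒ sig = ⟨2 | 1 2 2⟩
  {3,7}:  v_{3} + v_{7} = 2·v_{0} + 3·v_{2} + 3·v_{4}  ⇒ sig = ⟨2 | 2 3 3⟩
  {1,2,4}:  v_{1} + v_{2} + v_{4} = 0  ⇒ sig = ⟨3 | 0⟩
  {2,4,5}:  v_{2} + v_{4} + v_{5} = v_{6}  ⇒ sig = ⟨3 | 1⟩
  {0,1,4,9}:  v_{0} + v_{1} + v_{4} + v_{9} = v_{8}  ⇒ sig = ⟨4 | 1⟩
  {0,2,4,6}:  v_{0} + v_{2} + v_{4} + v_{6} = v_{7}  ⇒ sig = ⟨4 | 1⟩
  {0,2,4,9}:  v_{0} + v_{2} + v_{4} + v_{9} = v_{3}  ⇒ sig = ⟨4 | 1⟩

so the primitive-relation signature multiset is
    |P|=2: 19 collections, coeffs (), (), (1), (1,1), (1,1), (1,1), (1,1), (1,1), (1,1,1), (1,1,1), (1,1,1), (1,1,1), (1,1,1), (1,2), (1,2,2), (1,2,2), (1,2,2), (1,2,2), (2,3,3)
    |P|=3: 2 collections, coeffs (), (1)
    |P|=4: 3 collections, coeffs (1), (1), (1)


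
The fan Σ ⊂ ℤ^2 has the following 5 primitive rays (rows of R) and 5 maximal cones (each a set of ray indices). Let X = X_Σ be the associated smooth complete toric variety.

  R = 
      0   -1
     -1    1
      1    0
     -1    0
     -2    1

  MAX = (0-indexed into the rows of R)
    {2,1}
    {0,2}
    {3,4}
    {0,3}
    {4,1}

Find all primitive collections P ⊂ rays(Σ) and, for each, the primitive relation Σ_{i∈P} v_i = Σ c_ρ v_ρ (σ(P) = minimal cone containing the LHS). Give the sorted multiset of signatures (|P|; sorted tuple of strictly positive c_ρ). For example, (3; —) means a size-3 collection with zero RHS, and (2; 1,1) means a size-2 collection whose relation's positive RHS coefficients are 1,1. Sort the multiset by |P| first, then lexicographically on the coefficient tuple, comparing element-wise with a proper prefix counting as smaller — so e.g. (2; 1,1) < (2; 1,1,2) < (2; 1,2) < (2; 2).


Minimal non-faces — 5 found among 5 rays, 5 max cones:

  {2,3}:  v_{2} + v_{3} = 0  so sig = (2; —)
  {0,1}:  v_{0} + v_{1} = v_{3}  so sig = (2; 1)
  {1,3}:  v_{1} + v_{3} = v_{4}  so sig = (2; 1)
  {2,4}:  v_{2} + v_{4} = v_{1}  so sig = (2; 1)
  {0,4}:  v_{0} + v_{4} = 2·v_{3}  so sig = (2; 2)

Signatures (|P|; sorted positive RHS coefficients), sorted:
{ (2; —),  (2; 1) ×3,  (2; 2) }


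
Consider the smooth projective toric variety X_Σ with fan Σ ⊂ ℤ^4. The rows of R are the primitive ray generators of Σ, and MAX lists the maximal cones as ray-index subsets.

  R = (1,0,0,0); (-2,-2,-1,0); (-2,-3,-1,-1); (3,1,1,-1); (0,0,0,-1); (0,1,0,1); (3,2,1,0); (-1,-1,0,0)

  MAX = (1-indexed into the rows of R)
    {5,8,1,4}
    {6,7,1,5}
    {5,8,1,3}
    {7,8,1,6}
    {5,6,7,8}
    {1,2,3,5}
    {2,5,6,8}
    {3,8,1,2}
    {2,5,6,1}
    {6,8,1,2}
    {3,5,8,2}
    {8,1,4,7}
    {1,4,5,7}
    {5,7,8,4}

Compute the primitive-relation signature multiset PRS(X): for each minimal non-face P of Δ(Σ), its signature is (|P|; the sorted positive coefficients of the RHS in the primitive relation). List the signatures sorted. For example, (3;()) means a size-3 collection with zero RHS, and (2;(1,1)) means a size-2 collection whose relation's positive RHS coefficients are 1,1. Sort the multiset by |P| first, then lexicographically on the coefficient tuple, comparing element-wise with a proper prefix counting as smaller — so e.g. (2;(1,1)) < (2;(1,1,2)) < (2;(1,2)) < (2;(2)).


Σ has 9 primitive collections:

  • {2,7}:  v_{2} + v_{7} = v_{1}  so sig = (2;(1))
  • {3,6}:  v_{3} + v_{6} = v_{2}  so sig = (2;(1))
  • {4,6}:  v_{4} + v_{6} = v_{7}  so sig = (2;(1))
  • {2,4}:  v_{2} + v_{4} = 2·v_{1} + v_{5} + v_{8}  so sig = (2;(1,1,2))
  • {3,7}:  v_{3} + v_{7} = 2·v_{1} + v_{5} + v_{8}  so sig = (2;(1,1,2))
  • {3,4}:  v_{3} + v_{4} = 3·v_{1} + 2·v_{5} + 2·v_{8}  so sig = (2;(2,2,3))
  • {1,5,6,8}:  v_{1} + v_{5} + v_{6} + v_{8} = 0  so sig = (4;())
  • {1,2,5,8}:  v_{1} + v_{2} + v_{5} + v_{8} = v_{3}  so sig = (4;(1))
  • {1,5,7,8}:  v_{1} + v_{5} + v_{7} + v_{8} = v_{4}  so sig = (4;(1))

Signatures (|P|; sorted positive RHS coefficients), sorted:
    |P|=2: 6 collections, coeffs (1), (1), (1), (1,1,2), (1,1,2), (2,2,3)
    |P|=4: 3 collections, coeffs (), (1), (1)


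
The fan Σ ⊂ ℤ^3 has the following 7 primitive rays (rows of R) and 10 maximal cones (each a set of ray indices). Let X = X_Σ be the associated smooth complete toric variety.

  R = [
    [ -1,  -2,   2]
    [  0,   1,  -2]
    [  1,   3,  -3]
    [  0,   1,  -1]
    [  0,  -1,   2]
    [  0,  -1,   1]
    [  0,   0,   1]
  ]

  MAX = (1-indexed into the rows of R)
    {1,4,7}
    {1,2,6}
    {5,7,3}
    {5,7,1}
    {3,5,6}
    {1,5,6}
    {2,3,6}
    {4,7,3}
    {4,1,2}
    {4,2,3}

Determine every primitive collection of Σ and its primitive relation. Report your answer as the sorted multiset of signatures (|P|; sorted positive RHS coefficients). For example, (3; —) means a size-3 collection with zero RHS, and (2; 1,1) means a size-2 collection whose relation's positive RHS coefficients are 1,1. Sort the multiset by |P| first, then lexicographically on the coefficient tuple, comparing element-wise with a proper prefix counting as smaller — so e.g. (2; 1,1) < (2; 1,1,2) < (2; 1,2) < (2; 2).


Δ(Σ) — 7 vertices, 6 min non-faces:

  P = {2,5}:  v_{2} + v_{5} = 0  ⇒ sig = (2; —)
  P = {4,6}:  v_{4} + v_{6} = 0  ⇒ sig = (2; —)
  P = {1,3}:  v_{1} + v_{3} = v_{4}  ⇒ sig = (2; 1)
  P = {2,7}:  v_{2} + v_{7} = v_{4}  ⇒ sig = (2; 1)
  P = {4,5}:  v_{4} + v_{5} = v_{7}  ⇒ sig = (2; 1)
  P = {6,7}:  v_{6} + v_{7} = v_{5}  ⇒ sig = (2; 1)

Hence PRS(X_Σ) =
[(2; —), (2; —), (2; 1), (2; 1), (2; 1), (2; 1)]


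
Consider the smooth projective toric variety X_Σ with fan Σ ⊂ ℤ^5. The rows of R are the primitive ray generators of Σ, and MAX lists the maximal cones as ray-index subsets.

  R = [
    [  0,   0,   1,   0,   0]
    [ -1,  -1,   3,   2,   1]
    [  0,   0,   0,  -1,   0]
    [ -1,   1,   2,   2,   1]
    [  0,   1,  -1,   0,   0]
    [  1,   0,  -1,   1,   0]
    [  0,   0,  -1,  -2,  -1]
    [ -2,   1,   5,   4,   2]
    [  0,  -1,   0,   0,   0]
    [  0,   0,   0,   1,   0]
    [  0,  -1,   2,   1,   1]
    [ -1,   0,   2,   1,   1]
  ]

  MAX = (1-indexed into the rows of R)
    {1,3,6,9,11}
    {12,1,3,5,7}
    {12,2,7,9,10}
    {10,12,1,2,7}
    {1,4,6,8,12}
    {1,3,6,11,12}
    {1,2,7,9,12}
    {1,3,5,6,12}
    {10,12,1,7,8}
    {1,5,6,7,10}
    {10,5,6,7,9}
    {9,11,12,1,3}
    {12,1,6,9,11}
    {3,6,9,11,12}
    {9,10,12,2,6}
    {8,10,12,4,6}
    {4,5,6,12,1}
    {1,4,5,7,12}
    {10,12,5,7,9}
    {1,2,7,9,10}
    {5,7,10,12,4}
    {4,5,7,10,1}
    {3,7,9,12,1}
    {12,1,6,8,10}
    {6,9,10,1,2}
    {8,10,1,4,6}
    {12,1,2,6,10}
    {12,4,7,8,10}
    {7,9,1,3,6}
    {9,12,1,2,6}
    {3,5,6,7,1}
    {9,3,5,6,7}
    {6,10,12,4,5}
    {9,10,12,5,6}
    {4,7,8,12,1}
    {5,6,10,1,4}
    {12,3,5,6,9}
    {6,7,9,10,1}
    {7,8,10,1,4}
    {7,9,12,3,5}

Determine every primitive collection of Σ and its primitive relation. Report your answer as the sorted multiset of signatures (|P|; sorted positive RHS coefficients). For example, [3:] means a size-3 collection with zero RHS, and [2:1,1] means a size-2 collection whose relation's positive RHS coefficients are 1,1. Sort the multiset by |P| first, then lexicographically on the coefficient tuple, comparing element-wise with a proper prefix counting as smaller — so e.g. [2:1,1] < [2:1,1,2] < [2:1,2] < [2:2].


|primitive collections| = 25. Relations:

  • {3,10}:  v_{3} + v_{10} = 0  →  sig = [2:]
  • {2,5}:  v_{2} + v_{5} = v_{10} + v_{12}  →  sig = [2:1,1]
  • {4,9}:  v_{4} + v_{9} = v_{10} + v_{12}  →  sig = [2:1,1]
  • {2,3}:  v_{2} + v_{3} = v_{1} + v_{9} + v_{12}  →  sig = [2:1,1,1]
  • {3,4}:  v_{3} + v_{4} = v_{1} + v_{5} + v_{12}  →  sig = [2:1,1,1]
  • {3,8}:  v_{3} + v_{8} = v_{1} + v_{4} + v_{12}  →  sig = [2:1,1,1]
  • {5,11}:  v_{5} + v_{11} = v_{3} + v_{6} + v_{12}  →  sig = [2:1,1,1]
  • {7,11}:  v_{7} + v_{11} = v_{1} + v_{3} + v_{9}  →  sig = [2:1,1,1]
  • {10,11}:  v_{10} + v_{11} = v_{1} + v_{6} + v_{9} + v_{12}  →  sig = [2:1,1,1,1]
  • {4,11}:  v_{4} + v_{11} = v_{1} + v_{6} + 2·v_{12}  →  sig = [2:1,1,2]
  • {8,11}:  v_{8} + v_{11} = 2·v_{1} + v_{6} + v_{10} + 3·v_{12}  →  sig = [2:1,1,2,3]
  • {2,4}:  v_{2} + v_{4} = v_{1} + 2·v_{10} + 2·v_{12}  →  sig = [2:1,2,2]
  • {8,9}:  v_{8} + v_{9} = v_{1} + 2·v_{10} + 2·v_{12}  →  sig = [2:1,2,2]
  • {2,11}:  v_{2} + v_{11} = 2·v_{1} + v_{6} + 2·v_{9} + 2·v_{12}  →  sig = [2:1,2,2,2]
  • {5,8}:  v_{5} + v_{8} = 2·v_{4}  →  sig = [2:2]
  • {2,8}:  v_{2} + v_{8} = 2·v_{1} + 3·v_{10} + 3·v_{12}  →  sig = [2:2,3,3]
  • {1,5,9}:  v_{1} + v_{5} + v_{9} = 0  →  sig = [3:]
  • {6,7,12}:  v_{6} + v_{7} + v_{12} = 0  →  sig = [3:]
  • {2,6,7}:  v_{2} + v_{6} + v_{7} = v_{1} + v_{9} + v_{10}  →  sig = [3:1,1,1]
  • {4,6,7}:  v_{4} + v_{6} + v_{7} = v_{1} + v_{5} + v_{10}  →  sig = [3:1,1,1]
  • {6,7,8}:  v_{6} + v_{7} + v_{8} = v_{1} + v_{4} + v_{10}  →  sig = [3:1,1,1]
  • {1,4,10,12}:  v_{1} + v_{4} + v_{10} + v_{12} = v_{8}  →  sig = [4:1]
  • {1,5,10,12}:  v_{1} + v_{5} + v_{10} + v_{12} = v_{4}  →  sig = [4:1]
  • {1,9,10,12}:  v_{1} + v_{9} + v_{10} + v_{12} = v_{2}  →  sig = [4:1]
  • {1,3,6,9,12}:  v_{1} + v_{3} + v_{6} + v_{9} + v_{12} = v_{11}  →  sig = [5:1]

Hence PRS(X_Σ) =
{ [2:],  [2:1,1] ×2,  [2:1,1,1] ×5,  [2:1,1,1,1],  [2:1,1,2],  [2:1,1,2,3],  [2:1,2,2] ×2,  [2:1,2,2,2],  [2:2],  [2:2,3,3],  [3:] ×2,  [3:1,1,1] ×3,  [4:1] ×3,  [5:1] }


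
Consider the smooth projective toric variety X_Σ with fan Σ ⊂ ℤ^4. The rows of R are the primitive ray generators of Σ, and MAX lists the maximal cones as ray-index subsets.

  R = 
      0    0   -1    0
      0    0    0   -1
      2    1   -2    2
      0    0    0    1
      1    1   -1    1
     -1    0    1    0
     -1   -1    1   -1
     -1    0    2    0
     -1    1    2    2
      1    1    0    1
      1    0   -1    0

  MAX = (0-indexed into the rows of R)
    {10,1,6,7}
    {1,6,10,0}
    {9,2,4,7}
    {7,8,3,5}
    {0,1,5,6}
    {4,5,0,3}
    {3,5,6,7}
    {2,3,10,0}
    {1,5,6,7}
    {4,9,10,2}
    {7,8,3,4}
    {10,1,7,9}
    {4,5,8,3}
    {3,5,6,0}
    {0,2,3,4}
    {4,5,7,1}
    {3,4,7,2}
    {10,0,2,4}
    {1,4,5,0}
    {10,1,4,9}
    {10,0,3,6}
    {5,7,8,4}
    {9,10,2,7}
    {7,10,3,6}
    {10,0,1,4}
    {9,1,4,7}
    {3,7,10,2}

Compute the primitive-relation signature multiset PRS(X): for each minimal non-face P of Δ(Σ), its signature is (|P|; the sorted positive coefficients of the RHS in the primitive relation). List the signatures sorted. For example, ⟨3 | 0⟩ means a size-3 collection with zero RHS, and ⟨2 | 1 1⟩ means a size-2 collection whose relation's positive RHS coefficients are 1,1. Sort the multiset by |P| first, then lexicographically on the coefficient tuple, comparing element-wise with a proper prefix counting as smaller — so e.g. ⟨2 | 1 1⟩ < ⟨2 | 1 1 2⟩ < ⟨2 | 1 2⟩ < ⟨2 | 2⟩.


Minimal non-faces — 20 found among 11 rays, 27 max cones:

  • {1,3}:  v_{1} + v_{3} = 0 ; sig = ⟨2 | 0⟩
  • {4,6}:  v_{4} + v_{6} = 0 ; sig = ⟨2 | 0⟩
  • {5,10}:  v_{5} + v_{10} = 0 ; sig = ⟨2 | 0⟩
  • {0,7}:  v_{0} + v_{7} = v_{5} ; sig = ⟨2 | 1⟩
  • {0,9}:  v_{0} + v_{9} = v_{4} ; sig = ⟨2 | 1⟩
  • {1,2}:  v_{1} + v_{2} = v_{4} + v_{10} ; sig = ⟨2 | 1 1⟩
  • {2,5}:  v_{2} + v_{5} = v_{3} + v_{4} ; sig = ⟨2 | 1 1⟩
  • {2,6}:  v_{2} + v_{6} = v_{3} + v_{10} ; sig = ⟨2 | 1 1⟩
  • {3,9}:  v_{3} + v_{9} = v_{2} + v_{7} ; sig = ⟨2 | 1 1⟩
  • {5,9}:  v_{5} + v_{9} = v_{4} + v_{7} ; sig = ⟨2 | 1 1⟩
  • {6,9}:  v_{6} + v_{9} = v_{7} + v_{10} ; sig = ⟨2 | 1 1⟩
  • {1,8}:  v_{1} + v_{8} = v_{4} + v_{5} + v_{7} ; sig = ⟨2 | 1 1 1⟩
  • {6,8}:  v_{6} + v_{8} = v_{3} + v_{5} + v_{7} ; sig = ⟨2 | 1 1 1⟩
  • {8,10}:  v_{8} + v_{10} = v_{3} + v_{4} + v_{7} ; sig = ⟨2 | 1 1 1⟩
  • {0,8}:  v_{0} + v_{8} = v_{3} + v_{4} + 2·v_{5} ; sig = ⟨2 | 1 1 2⟩
  • {2,8}:  v_{2} + v_{8} = 2·v_{3} + 2·v_{4} + v_{7} ; sig = ⟨2 | 1 2 2⟩
  • {8,9}:  v_{8} + v_{9} = v_{3} + 2·v_{4} + 2·v_{7} ; sig = ⟨2 | 1 2 2⟩
  • {3,4,10}:  v_{3} + v_{4} + v_{10} = v_{2} ; sig = ⟨3 | 1⟩
  • {4,7,10}:  v_{4} + v_{7} + v_{10} = v_{9} ; sig = ⟨3 | 1⟩
  • {3,4,5,7}:  v_{3} + v_{4} + v_{5} + v_{7} = v_{8} ; sig = ⟨4 | 1⟩

Hence PRS(X_Σ) =
[⟨2 | 0⟩, ⟨2 | 0⟩, ⟨2 | 0⟩, ⟨2 | 1⟩, ⟨2 | 1⟩, ⟨2 | 1 1⟩, ⟨2 | 1 1⟩, ⟨2 | 1 1⟩, ⟨2 | 1 1⟩, ⟨2 | 1 1⟩, ⟨2 | 1 1⟩, ⟨2 | 1 1 1⟩, ⟨2 | 1 1 1⟩, ⟨2 | 1 1 1⟩, ⟨2 | 1 1 2⟩, ⟨2 | 1 2 2⟩, ⟨2 | 1 2 2⟩, ⟨3 | 1⟩, ⟨3 | 1⟩, ⟨4 | 1⟩]


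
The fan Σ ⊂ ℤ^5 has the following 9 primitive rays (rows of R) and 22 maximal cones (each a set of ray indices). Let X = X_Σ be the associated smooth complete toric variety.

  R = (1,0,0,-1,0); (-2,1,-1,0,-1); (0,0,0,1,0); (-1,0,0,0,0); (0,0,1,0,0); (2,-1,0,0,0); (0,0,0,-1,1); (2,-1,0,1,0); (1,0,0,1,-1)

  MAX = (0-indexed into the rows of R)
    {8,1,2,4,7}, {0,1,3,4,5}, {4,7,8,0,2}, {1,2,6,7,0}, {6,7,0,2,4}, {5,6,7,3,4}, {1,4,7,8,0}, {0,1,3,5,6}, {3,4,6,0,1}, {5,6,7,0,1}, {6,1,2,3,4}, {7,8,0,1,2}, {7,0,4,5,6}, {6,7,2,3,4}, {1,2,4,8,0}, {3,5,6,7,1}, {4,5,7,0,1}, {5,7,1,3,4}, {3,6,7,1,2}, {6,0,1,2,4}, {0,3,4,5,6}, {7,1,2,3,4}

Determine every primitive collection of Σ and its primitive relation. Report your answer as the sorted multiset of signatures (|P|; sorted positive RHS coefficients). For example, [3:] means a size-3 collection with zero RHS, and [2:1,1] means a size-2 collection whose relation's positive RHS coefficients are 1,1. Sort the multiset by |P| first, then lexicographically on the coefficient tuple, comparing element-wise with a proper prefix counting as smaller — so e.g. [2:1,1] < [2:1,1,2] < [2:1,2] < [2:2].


9 collections generate NE(X_Σ); each relation:

  P={2,5}:  v_{2} + v_{5} = v_{7} ; sig = [2:1]
  P={6,8}:  v_{6} + v_{8} = v_{0} + v_{2} ; sig = [2:1,1]
  P={3,8}:  v_{3} + v_{8} = v_{1} + v_{4} + v_{7} ; sig = [2:1,1,1]
  P={5,8}:  v_{5} + v_{8} = v_{0} + v_{1} + v_{4} + 2·v_{7} ; sig = [2:1,1,1,2]
  P={0,2,3}:  v_{0} + v_{2} + v_{3} = 0 ; sig = [3:]
  P={0,3,7}:  v_{0} + v_{3} + v_{7} = v_{5} ; sig = [3:1]
  P={1,4,6,7}:  v_{1} + v_{4} + v_{6} + v_{7} = 0 ; sig = [4:]
  P={1,4,5,6}:  v_{1} + v_{4} + v_{5} + v_{6} = v_{0} + v_{3} ; sig = [4:1,1]
  P={0,1,2,4,7}:  v_{0} + v_{1} + v_{2} + v_{4} + v_{7} = v_{8} ; sig = [5:1]

so the primitive-relation signature multiset is
[[2:1], [2:1,1], [2:1,1,1], [2:1,1,1,2], [3:], [3:1], [4:], [4:1,1], [5:1]]


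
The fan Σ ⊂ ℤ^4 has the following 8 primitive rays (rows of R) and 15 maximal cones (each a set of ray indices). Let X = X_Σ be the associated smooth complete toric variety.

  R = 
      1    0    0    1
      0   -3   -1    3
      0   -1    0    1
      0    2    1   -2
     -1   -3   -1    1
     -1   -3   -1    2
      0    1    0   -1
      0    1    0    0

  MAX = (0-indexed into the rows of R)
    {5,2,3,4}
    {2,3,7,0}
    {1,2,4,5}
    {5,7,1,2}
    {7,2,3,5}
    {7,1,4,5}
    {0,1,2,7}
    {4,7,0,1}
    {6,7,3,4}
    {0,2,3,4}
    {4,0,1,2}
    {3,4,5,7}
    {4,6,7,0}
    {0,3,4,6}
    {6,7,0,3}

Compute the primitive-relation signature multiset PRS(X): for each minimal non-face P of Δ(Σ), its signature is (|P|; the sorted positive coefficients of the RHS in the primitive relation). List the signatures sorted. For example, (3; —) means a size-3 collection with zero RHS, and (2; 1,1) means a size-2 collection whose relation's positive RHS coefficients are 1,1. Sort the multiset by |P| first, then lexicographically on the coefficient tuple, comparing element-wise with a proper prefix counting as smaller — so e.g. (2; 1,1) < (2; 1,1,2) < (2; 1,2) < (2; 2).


7 minimal non-faces of Δ(Σ) (on 8 rays):

  {2,6}:  v_{2} + v_{6} = 0  ⇒ sig = (2; —)
  {0,5}:  v_{0} + v_{5} = v_{1}  ⇒ sig = (2; 1)
  {1,3}:  v_{1} + v_{3} = v_{2}  ⇒ sig = (2; 1)
  {5,6}:  v_{5} + v_{6} = v_{4} + v_{7}  ⇒ sig = (2; 1,1)
  {1,6}:  v_{1} + v_{6} = v_{0} + v_{4} + v_{7}  ⇒ sig = (2; 1,1,1)
  {2,4,7}:  v_{2} + v_{4} + v_{7} = v_{5}  ⇒ sig = (3; 1)
  {0,3,4,7}:  v_{0} + v_{3} + v_{4} + v_{7} = 0  ⇒ sig = (4; —)

Sorted signature multiset PRS(X):
    (2; —)
    (2; 1)
    (2; 1)
    (2; 1,1)
    (2; 1,1,1)
    (3; 1)
    (4; —)


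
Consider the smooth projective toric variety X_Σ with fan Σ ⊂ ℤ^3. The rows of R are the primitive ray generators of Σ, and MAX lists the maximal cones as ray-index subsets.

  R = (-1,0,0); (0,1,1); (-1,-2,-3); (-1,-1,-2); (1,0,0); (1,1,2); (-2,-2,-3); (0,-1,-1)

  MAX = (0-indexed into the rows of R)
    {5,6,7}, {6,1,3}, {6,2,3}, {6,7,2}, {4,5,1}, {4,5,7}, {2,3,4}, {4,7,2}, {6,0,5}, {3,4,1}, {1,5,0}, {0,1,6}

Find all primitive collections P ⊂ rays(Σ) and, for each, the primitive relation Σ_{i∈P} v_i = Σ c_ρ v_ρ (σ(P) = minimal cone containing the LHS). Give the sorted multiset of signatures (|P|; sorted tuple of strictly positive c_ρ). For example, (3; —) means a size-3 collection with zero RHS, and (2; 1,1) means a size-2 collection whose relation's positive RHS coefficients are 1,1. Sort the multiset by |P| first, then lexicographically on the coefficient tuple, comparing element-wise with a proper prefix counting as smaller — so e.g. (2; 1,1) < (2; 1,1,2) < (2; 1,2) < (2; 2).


|primitive collections| = 11. Relations:

  P={0,4}:  v_{0} + v_{4} = 0  →  sig = (2; —)
  P={1,7}:  v_{1} + v_{7} = 0  →  sig = (2; —)
  P={3,5}:  v_{3} + v_{5} = 0  →  sig = (2; —)
  P={0,2}:  v_{0} + v_{2} = v_{6}  →  sig = (2; 1)
  P={1,2}:  v_{1} + v_{2} = v_{3}  →  sig = (2; 1)
  P={2,5}:  v_{2} + v_{5} = v_{7}  →  sig = (2; 1)
  P={3,7}:  v_{3} + v_{7} = v_{2}  →  sig = (2; 1)
  P={4,6}:  v_{4} + v_{6} = v_{2}  →  sig = (2; 1)
  P={0,3}:  v_{0} + v_{3} = v_{1} + v_{6}  →  sig = (2; 1,1)
  P={0,7}:  v_{0} + v_{7} = v_{5} + v_{6}  →  sig = (2; 1,1)
  P={1,5,6}:  v_{1} + v_{5} + v_{6} = v_{0}  →  sig = (3; 1)

so the primitive-relation signature multiset is
[(2; —), (2; —), (2; —), (2; 1), (2; 1), (2; 1), (2; 1), (2; 1), (2; 1,1), (2; 1,1), (3; 1)]


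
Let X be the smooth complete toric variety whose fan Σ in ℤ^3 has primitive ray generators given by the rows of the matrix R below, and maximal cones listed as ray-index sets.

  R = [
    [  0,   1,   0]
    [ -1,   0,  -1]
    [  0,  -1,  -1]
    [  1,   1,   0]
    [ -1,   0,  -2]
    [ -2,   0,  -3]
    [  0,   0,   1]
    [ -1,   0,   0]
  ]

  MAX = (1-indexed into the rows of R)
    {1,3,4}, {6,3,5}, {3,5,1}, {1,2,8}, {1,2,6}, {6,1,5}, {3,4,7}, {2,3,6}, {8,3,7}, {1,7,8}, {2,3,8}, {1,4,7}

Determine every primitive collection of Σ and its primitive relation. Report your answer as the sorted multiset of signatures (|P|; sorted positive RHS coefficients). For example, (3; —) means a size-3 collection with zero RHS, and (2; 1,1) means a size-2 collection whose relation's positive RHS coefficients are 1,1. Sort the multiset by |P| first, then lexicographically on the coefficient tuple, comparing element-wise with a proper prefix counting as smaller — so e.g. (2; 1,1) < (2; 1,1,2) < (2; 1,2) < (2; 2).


Σ has 14 primitive collections:

  {2,5}:  v_{2} + v_{5} = v_{6} ; sig = (2; 1)
  {2,7}:  v_{2} + v_{7} = v_{8} ; sig = (2; 1)
  {4,8}:  v_{4} + v_{8} = v_{1} ; sig = (2; 1)
  {5,7}:  v_{5} + v_{7} = v_{2} ; sig = (2; 1)
  {4,6}:  v_{4} + v_{6} = 2·v_{1} + v_{3} + v_{5} ; sig = (2; 1,1,2)
  {2,4}:  v_{2} + v_{4} = 2·v_{1} + v_{3} ; sig = (2; 1,2)
  {5,8}:  v_{5} + v_{8} = 2·v_{2} ; sig = (2; 2)
  {6,7}:  v_{6} + v_{7} = 2·v_{2} ; sig = (2; 2)
  {4,5}:  v_{4} + v_{5} = 3·v_{1} + 2·v_{3} ; sig = (2; 2,3)
  {6,8}:  v_{6} + v_{8} = 3·v_{2} ; sig = (2; 3)
  {1,3,7}:  v_{1} + v_{3} + v_{7} = 0 ; sig = (3; —)
  {1,2,3}:  v_{1} + v_{2} + v_{3} = v_{5} ; sig = (3; 1)
  {1,3,8}:  v_{1} + v_{3} + v_{8} = v_{2} ; sig = (3; 1)
  {1,3,6}:  v_{1} + v_{3} + v_{6} = 2·v_{5} ; sig = (3; 2)

Signatures (|P|; sorted positive RHS coefficients), sorted:
    (2; 1)
    (2; 1)
    (2; 1)
    (2; 1)
    (2; 1,1,2)
    (2; 1,2)
    (2; 2)
    (2; 2)
    (2; 2,3)
    (2; 3)
    (3; —)
    (3; 1)
    (3; 1)
    (3; 2)
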